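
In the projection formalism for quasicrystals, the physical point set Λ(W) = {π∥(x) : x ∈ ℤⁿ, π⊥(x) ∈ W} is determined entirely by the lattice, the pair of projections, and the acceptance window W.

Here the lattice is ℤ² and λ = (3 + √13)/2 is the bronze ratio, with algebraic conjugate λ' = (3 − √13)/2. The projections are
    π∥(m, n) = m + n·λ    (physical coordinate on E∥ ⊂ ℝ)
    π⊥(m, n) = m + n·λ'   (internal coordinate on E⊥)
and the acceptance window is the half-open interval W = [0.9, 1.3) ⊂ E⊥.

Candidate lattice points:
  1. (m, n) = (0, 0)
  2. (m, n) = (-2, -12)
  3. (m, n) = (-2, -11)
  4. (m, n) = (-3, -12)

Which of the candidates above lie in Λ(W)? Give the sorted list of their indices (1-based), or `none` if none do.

Compute λ' = (3−√13)/2 = -0.3028, so π⊥(m,n) = m -0.3028·n.
#1 (0,0): internal coord 0 + (0)·λ' = +0.0000; +0.0000 ∉ [0.9, 1.3) → out
#2 (-2,-12): internal coord -2 + (-12)·λ' = +1.6333; +1.6333 ∉ [0.9, 1.3) → out
#3 (-2,-11): internal coord -2 + (-11)·λ' = +1.3305; +1.3305 ∉ [0.9, 1.3) → out
#4 (-3,-12): internal coord -3 + (-12)·λ' = +0.6333; +0.6333 ∉ [0.9, 1.3) → out

none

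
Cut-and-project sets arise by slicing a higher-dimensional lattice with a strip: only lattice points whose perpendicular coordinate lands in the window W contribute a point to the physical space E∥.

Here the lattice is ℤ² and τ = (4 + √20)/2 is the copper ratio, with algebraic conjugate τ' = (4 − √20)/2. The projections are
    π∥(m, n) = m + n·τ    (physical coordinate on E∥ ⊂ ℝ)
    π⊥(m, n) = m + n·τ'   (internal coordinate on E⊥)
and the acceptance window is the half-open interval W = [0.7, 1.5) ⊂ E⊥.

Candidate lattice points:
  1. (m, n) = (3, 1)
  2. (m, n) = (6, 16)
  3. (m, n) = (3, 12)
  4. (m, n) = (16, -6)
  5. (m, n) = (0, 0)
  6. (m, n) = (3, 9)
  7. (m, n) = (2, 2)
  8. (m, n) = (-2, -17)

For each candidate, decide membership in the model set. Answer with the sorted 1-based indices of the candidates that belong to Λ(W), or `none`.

τ' = (4−√20)/2 ≈ -0.236068.
#1 (3,1): internal coord 3 + (1)·τ' = +2.763932; +2.763932 ∉ [0.7, 1.5) → out
#2 (6,16): internal coord 6 + (16)·τ' = +2.222912; +2.222912 ∉ [0.7, 1.5) → out
#3 (3,12): internal coord 3 + (12)·τ' = +0.167184; +0.167184 ∉ [0.7, 1.5) → out
#4 (16,-6): internal coord 16 + (-6)·τ' = +17.416408; +17.416408 ∉ [0.7, 1.5) → out
#5 (0,0): internal coord 0 + (0)·τ' = +0.000000; +0.000000 ∉ [0.7, 1.5) → out
#6 (3,9): internal coord 3 + (9)·τ' = +0.875388; +0.875388 ∈ [0.7, 1.5) → IN Λ
#7 (2,2): internal coord 2 + (2)·τ' = +1.527864; +1.527864 ∉ [0.7, 1.5) → out
#8 (-2,-17): internal coord -2 + (-17)·τ' = +2.013156; +2.013156 ∉ [0.7, 1.5) → out

6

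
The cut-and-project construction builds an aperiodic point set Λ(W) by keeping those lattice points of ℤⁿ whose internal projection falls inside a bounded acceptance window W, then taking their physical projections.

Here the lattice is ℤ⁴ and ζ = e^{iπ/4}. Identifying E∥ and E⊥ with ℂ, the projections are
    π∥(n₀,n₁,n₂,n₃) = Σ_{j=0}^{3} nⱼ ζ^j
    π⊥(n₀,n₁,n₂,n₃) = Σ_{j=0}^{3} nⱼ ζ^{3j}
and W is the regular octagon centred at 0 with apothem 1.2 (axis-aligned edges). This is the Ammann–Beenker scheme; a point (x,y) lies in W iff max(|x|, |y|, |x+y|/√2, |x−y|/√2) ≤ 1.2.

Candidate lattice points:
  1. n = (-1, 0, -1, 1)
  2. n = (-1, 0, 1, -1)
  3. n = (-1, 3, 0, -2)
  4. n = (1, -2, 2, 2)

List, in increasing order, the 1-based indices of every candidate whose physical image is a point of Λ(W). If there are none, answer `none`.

π⊥(n) = n₀ + n₁ζ³ + n₂ζ⁶ + n₃ζ⁹ where ζ = e^{iπ/4}.
#1 (-1, 0, -1, 1): internal (-0.2929, 1.7071); octagon support 1.7071 vs apothem 1.2 → ∉ W
#2 (-1, 0, 1, -1): internal (-1.7071, -1.7071); octagon support 2.4142 vs apothem 1.2 → ∉ W
#3 (-1, 3, 0, -2): internal (-4.5355, 0.7071); octagon support 4.5355 vs apothem 1.2 → ∉ W
#4 (1, -2, 2, 2): internal (3.8284, -2.0000); octagon support 4.1213 vs apothem 1.2 → ∉ W

none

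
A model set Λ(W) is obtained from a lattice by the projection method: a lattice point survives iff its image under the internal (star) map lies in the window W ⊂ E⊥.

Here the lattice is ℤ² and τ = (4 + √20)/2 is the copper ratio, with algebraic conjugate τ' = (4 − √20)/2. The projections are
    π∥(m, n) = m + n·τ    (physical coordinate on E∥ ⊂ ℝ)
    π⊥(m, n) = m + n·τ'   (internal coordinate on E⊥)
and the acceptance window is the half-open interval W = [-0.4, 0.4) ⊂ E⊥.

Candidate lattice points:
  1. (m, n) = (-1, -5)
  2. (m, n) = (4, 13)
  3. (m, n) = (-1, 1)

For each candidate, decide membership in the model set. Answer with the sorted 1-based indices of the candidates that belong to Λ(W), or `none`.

1

Numerically τ ≈ 4.2361 and τ' = −1/τ ≈ -0.2361.
#1 (-1,-5): internal coord -1 + (-5)·τ' = +0.1803; +0.1803 ∈ [-0.4, 0.4) → IN Λ
#2 (4,13): internal coord 4 + (13)·τ' = +0.9311; +0.9311 ∉ [-0.4, 0.4) → out
#3 (-1,1): internal coord -1 + (1)·τ' = -1.2361; -1.2361 ∉ [-0.4, 0.4) → out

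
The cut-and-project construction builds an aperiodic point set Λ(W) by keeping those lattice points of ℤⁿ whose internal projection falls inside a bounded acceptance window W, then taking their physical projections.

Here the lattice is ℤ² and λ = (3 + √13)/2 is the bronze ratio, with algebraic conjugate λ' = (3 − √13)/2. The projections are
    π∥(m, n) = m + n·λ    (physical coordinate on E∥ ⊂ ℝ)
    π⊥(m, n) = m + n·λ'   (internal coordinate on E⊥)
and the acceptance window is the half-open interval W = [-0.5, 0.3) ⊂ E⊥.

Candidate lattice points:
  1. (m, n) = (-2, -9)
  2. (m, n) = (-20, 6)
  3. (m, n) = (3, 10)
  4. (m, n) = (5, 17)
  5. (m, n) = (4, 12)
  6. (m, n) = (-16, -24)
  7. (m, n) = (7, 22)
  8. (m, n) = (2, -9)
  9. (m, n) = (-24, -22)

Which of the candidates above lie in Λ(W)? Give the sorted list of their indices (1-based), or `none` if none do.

λ' = (3−√13)/2 ≈ -0.3028.
[1] lift (-2,-9): star map gives 0.7250; window check -0.5 ≤ 0.7250 < 0.3 is false → out
[2] lift (-20,6): star map gives -21.8167; window check -0.5 ≤ -21.8167 < 0.3 is false → out
[3] lift (3,10): star map gives -0.0278; window check -0.5 ≤ -0.0278 < 0.3 is true → IN Λ
[4] lift (5,17): star map gives -0.1472; window check -0.5 ≤ -0.1472 < 0.3 is true → IN Λ
[5] lift (4,12): star map gives 0.3667; window check -0.5 ≤ 0.3667 < 0.3 is false → out
[6] lift (-16,-24): star map gives -8.7334; window check -0.5 ≤ -8.7334 < 0.3 is false → out
[7] lift (7,22): star map gives 0.3389; window check -0.5 ≤ 0.3389 < 0.3 is false → out
[8] lift (2,-9): star map gives 4.7250; window check -0.5 ≤ 4.7250 < 0.3 is false → out
[9] lift (-24,-22): star map gives -17.3389; window check -0.5 ≤ -17.3389 < 0.3 is false → out

3, 4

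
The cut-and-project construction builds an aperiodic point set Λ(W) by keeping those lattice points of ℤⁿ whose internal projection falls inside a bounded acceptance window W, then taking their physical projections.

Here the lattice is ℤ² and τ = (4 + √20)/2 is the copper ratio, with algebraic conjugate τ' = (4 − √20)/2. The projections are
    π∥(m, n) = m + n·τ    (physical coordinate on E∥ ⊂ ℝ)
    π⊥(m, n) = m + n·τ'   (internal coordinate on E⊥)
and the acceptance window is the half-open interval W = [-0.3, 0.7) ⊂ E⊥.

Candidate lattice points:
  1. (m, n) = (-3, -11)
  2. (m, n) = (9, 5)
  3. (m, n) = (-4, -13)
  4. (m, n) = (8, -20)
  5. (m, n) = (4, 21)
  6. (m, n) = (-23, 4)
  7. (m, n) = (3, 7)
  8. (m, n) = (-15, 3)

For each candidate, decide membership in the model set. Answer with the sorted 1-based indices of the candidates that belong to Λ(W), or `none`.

none

Compute τ' = (4−√20)/2 = -0.2361, so π⊥(m,n) = m -0.2361·n.
#1 (-3,-11): internal coord -3 + (-11)·τ' = -0.4033; -0.4033 ∉ [-0.3, 0.7) → out
#2 (9,5): internal coord 9 + (5)·τ' = +7.8197; +7.8197 ∉ [-0.3, 0.7) → out
#3 (-4,-13): internal coord -4 + (-13)·τ' = -0.9311; -0.9311 ∉ [-0.3, 0.7) → out
#4 (8,-20): internal coord 8 + (-20)·τ' = +12.7214; +12.7214 ∉ [-0.3, 0.7) → out
#5 (4,21): internal coord 4 + (21)·τ' = -0.9574; -0.9574 ∉ [-0.3, 0.7) → out
#6 (-23,4): internal coord -23 + (4)·τ' = -23.9443; -23.9443 ∉ [-0.3, 0.7) → out
#7 (3,7): internal coord 3 + (7)·τ' = +1.3475; +1.3475 ∉ [-0.3, 0.7) → out
#8 (-15,3): internal coord -15 + (3)·τ' = -15.7082; -15.7082 ∉ [-0.3, 0.7) → out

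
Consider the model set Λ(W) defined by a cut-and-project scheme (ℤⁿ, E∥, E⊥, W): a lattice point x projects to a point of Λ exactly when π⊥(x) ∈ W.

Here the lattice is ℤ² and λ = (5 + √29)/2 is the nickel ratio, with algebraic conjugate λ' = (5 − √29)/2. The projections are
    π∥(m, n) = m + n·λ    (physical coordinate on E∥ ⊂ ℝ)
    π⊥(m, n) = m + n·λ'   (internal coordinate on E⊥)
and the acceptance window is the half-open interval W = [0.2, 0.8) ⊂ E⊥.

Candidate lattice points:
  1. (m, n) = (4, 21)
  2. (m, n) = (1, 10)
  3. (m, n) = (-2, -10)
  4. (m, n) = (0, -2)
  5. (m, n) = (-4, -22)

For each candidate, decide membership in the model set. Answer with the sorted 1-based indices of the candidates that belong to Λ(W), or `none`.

4, 5

Numerically λ ≈ 5.19258 and λ' = −1/λ ≈ -0.19258.
[1] lift (4,21): star map gives -0.04423; window check 0.2 ≤ -0.04423 < 0.8 is false → out
[2] lift (1,10): star map gives -0.92582; window check 0.2 ≤ -0.92582 < 0.8 is false → out
[3] lift (-2,-10): star map gives -0.07418; window check 0.2 ≤ -0.07418 < 0.8 is false → out
[4] lift (0,-2): star map gives 0.38516; window check 0.2 ≤ 0.38516 < 0.8 is true → IN Λ
[5] lift (-4,-22): star map gives 0.23681; window check 0.2 ≤ 0.23681 < 0.8 is true → IN Λ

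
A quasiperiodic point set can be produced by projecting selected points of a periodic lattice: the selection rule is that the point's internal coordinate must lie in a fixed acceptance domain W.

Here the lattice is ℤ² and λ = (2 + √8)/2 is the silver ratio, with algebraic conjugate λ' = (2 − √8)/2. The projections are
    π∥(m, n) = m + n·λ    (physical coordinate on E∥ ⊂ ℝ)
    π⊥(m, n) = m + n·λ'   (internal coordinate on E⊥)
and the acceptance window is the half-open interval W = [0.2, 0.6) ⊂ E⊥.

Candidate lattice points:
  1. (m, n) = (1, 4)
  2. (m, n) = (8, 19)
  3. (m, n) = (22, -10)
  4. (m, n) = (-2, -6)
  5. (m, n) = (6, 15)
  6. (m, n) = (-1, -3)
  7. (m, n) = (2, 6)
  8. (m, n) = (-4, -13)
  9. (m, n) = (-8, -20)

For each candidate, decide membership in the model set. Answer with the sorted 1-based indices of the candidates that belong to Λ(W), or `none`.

4, 6, 9

λ' = (2−√8)/2 ≈ -0.41421.
[1] lift (1,4): star map gives -0.65685; window check 0.2 ≤ -0.65685 < 0.6 is false → out
[2] lift (8,19): star map gives 0.12994; window check 0.2 ≤ 0.12994 < 0.6 is false → out
[3] lift (22,-10): star map gives 26.14214; window check 0.2 ≤ 26.14214 < 0.6 is false → out
[4] lift (-2,-6): star map gives 0.48528; window check 0.2 ≤ 0.48528 < 0.6 is true → IN Λ
[5] lift (6,15): star map gives -0.21320; window check 0.2 ≤ -0.21320 < 0.6 is false → out
[6] lift (-1,-3): star map gives 0.24264; window check 0.2 ≤ 0.24264 < 0.6 is true → IN Λ
[7] lift (2,6): star map gives -0.48528; window check 0.2 ≤ -0.48528 < 0.6 is false → out
[8] lift (-4,-13): star map gives 1.38478; window check 0.2 ≤ 1.38478 < 0.6 is false → out
[9] lift (-8,-20): star map gives 0.28427; window check 0.2 ≤ 0.28427 < 0.6 is true → IN Λ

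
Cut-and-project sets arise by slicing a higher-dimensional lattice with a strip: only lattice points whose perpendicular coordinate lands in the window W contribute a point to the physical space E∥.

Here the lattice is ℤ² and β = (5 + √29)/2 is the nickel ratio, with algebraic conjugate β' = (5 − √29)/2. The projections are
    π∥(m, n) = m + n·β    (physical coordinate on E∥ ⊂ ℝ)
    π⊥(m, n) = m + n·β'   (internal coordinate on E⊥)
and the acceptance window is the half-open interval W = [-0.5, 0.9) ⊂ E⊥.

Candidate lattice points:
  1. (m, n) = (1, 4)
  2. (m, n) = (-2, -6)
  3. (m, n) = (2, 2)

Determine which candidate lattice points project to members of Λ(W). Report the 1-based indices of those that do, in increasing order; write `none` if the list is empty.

1

β' = (5−√29)/2 ≈ -0.1926.
[1] lift (1,4): star map gives 0.2297; window check -0.5 ≤ 0.2297 < 0.9 is true → IN Λ
[2] lift (-2,-6): star map gives -0.8445; window check -0.5 ≤ -0.8445 < 0.9 is false → out
[3] lift (2,2): star map gives 1.6148; window check -0.5 ≤ 1.6148 < 0.9 is false → out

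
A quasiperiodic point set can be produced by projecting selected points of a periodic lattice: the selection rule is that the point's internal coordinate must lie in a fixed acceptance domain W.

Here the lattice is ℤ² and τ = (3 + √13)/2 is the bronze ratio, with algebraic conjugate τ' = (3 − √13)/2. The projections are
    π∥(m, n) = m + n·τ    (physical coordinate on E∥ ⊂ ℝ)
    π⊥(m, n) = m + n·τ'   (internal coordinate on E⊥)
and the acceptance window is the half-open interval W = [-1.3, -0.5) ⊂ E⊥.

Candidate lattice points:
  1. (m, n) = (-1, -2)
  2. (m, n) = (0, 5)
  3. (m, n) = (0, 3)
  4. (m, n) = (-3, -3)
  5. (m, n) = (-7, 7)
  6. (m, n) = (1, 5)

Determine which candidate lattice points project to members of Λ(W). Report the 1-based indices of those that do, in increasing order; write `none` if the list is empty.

Numerically τ ≈ 3.302776 and τ' = −1/τ ≈ -0.302776.
candidate 1: (m,n)=(-1,-2) → π∥ = -1-2·τ ≈ -7.605551, π⊥ = -1-2·τ' ≈ -0.394449 ∉ [-1.3, -0.5) ⇒ out
candidate 2: (m,n)=(0,5) → π∥ = 0+5·τ ≈ 16.513878, π⊥ = 0+5·τ' ≈ -1.513878 ∉ [-1.3, -0.5) ⇒ out
candidate 3: (m,n)=(0,3) → π∥ = 0+3·τ ≈ 9.908327, π⊥ = 0+3·τ' ≈ -0.908327 ∈ [-1.3, -0.5) ⇒ IN Λ
candidate 4: (m,n)=(-3,-3) → π∥ = -3-3·τ ≈ -12.908327, π⊥ = -3-3·τ' ≈ -2.091673 ∉ [-1.3, -0.5) ⇒ out
candidate 5: (m,n)=(-7,7) → π∥ = -7+7·τ ≈ 16.119429, π⊥ = -7+7·τ' ≈ -9.119429 ∉ [-1.3, -0.5) ⇒ out
candidate 6: (m,n)=(1,5) → π∥ = 1+5·τ ≈ 17.513878, π⊥ = 1+5·τ' ≈ -0.513878 ∈ [-1.3, -0.5) ⇒ IN Λ

3, 6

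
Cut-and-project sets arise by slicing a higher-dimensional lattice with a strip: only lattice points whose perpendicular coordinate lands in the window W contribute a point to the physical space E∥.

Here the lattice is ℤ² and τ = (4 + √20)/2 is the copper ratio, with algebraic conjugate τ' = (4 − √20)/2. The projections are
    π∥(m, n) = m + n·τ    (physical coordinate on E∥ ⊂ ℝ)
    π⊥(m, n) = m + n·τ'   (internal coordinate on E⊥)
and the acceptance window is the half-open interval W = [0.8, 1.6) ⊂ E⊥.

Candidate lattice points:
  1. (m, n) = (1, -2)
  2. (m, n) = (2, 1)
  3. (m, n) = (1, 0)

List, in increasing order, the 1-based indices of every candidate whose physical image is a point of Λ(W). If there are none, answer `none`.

1, 3

τ' = (4−√20)/2 ≈ -0.23607.
[1] lift (1,-2): star map gives 1.47214; window check 0.8 ≤ 1.47214 < 1.6 is true → IN Λ
[2] lift (2,1): star map gives 1.76393; window check 0.8 ≤ 1.76393 < 1.6 is false → out
[3] lift (1,0): star map gives 1.00000; window check 0.8 ≤ 1.00000 < 1.6 is true → IN Λ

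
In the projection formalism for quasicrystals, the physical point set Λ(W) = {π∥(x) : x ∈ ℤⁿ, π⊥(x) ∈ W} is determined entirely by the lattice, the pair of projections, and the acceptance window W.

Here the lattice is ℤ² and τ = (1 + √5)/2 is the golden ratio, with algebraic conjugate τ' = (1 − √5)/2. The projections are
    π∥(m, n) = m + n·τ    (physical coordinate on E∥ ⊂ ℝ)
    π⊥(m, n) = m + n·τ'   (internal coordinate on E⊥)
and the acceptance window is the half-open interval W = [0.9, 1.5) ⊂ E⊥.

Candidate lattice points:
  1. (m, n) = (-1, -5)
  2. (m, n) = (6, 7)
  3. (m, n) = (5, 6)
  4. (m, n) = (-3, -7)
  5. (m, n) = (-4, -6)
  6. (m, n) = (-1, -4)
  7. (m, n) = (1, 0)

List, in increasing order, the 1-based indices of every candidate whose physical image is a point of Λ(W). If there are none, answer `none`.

Numerically τ ≈ 1.6180 and τ' = −1/τ ≈ -0.6180.
#1 (-1,-5): internal coord -1 + (-5)·τ' = +2.0902; +2.0902 ∉ [0.9, 1.5) → out
#2 (6,7): internal coord 6 + (7)·τ' = +1.6738; +1.6738 ∉ [0.9, 1.5) → out
#3 (5,6): internal coord 5 + (6)·τ' = +1.2918; +1.2918 ∈ [0.9, 1.5) → IN Λ
#4 (-3,-7): internal coord -3 + (-7)·τ' = +1.3262; +1.3262 ∈ [0.9, 1.5) → IN Λ
#5 (-4,-6): internal coord -4 + (-6)·τ' = -0.2918; -0.2918 ∉ [0.9, 1.5) → out
#6 (-1,-4): internal coord -1 + (-4)·τ' = +1.4721; +1.4721 ∈ [0.9, 1.5) → IN Λ
#7 (1,0): internal coord 1 + (0)·τ' = +1.0000; +1.0000 ∈ [0.9, 1.5) → IN Λ

3, 4, 6, 7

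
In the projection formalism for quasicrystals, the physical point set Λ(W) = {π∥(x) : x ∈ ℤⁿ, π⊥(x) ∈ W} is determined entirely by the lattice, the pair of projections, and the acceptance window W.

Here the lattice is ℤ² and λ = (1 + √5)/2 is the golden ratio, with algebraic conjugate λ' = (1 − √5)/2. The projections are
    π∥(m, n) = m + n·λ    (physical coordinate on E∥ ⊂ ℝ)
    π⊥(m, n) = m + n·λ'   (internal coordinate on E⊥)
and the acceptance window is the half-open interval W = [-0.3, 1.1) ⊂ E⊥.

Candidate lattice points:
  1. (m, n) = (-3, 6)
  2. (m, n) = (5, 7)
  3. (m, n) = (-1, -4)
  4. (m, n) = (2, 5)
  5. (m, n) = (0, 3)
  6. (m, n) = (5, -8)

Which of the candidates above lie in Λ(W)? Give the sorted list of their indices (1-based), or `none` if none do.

Numerically λ ≈ 1.6180 and λ' = −1/λ ≈ -0.6180.
[1] lift (-3,6): star map gives -6.7082; window check -0.3 ≤ -6.7082 < 1.1 is false → out
[2] lift (5,7): star map gives 0.6738; window check -0.3 ≤ 0.6738 < 1.1 is true → IN Λ
[3] lift (-1,-4): star map gives 1.4721; window check -0.3 ≤ 1.4721 < 1.1 is false → out
[4] lift (2,5): star map gives -1.0902; window check -0.3 ≤ -1.0902 < 1.1 is false → out
[5] lift (0,3): star map gives -1.8541; window check -0.3 ≤ -1.8541 < 1.1 is false → out
[6] lift (5,-8): star map gives 9.9443; window check -0.3 ≤ 9.9443 < 1.1 is false → out

2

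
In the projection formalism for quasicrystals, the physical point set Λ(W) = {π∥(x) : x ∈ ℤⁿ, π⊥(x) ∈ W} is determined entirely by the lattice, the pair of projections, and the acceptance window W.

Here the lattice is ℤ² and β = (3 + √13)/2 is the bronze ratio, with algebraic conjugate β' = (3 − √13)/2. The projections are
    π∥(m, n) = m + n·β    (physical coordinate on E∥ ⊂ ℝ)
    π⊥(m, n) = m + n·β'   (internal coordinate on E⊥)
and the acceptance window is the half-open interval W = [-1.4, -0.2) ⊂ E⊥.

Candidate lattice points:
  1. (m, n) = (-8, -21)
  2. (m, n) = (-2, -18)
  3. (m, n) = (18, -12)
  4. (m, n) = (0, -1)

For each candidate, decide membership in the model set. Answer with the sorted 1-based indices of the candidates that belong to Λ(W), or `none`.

none

β' = (3−√13)/2 ≈ -0.30278.
candidate 1: (m,n)=(-8,-21) → π∥ = -8-21·β ≈ -77.35829, π⊥ = -8-21·β' ≈ -1.64171 ∉ [-1.4, -0.2) ⇒ out
candidate 2: (m,n)=(-2,-18) → π∥ = -2-18·β ≈ -61.44996, π⊥ = -2-18·β' ≈ 3.44996 ∉ [-1.4, -0.2) ⇒ out
candidate 3: (m,n)=(18,-12) → π∥ = 18-12·β ≈ -21.63331, π⊥ = 18-12·β' ≈ 21.63331 ∉ [-1.4, -0.2) ⇒ out
candidate 4: (m,n)=(0,-1) → π∥ = 0-1·β ≈ -3.30278, π⊥ = 0-1·β' ≈ 0.30278 ∉ [-1.4, -0.2) ⇒ out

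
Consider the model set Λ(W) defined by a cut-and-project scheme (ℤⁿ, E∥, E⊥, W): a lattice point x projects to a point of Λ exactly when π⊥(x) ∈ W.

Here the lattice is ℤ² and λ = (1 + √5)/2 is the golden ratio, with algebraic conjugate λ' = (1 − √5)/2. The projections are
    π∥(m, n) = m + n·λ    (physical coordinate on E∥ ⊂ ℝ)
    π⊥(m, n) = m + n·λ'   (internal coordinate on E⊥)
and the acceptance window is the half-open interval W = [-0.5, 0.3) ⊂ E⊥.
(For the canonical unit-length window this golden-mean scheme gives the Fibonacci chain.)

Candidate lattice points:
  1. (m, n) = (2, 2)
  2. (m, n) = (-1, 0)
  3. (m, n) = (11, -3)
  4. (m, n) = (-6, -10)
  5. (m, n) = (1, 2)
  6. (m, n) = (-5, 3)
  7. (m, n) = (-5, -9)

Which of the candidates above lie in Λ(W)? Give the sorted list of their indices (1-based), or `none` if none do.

Numerically λ ≈ 1.61803 and λ' = −1/λ ≈ -0.61803.
#1 (2,2): internal coord 2 + (2)·λ' = +0.76393; +0.76393 ∉ [-0.5, 0.3) → out
#2 (-1,0): internal coord -1 + (0)·λ' = -1.00000; -1.00000 ∉ [-0.5, 0.3) → out
#3 (11,-3): internal coord 11 + (-3)·λ' = +12.85410; +12.85410 ∉ [-0.5, 0.3) → out
#4 (-6,-10): internal coord -6 + (-10)·λ' = +0.18034; +0.18034 ∈ [-0.5, 0.3) → IN Λ
#5 (1,2): internal coord 1 + (2)·λ' = -0.23607; -0.23607 ∈ [-0.5, 0.3) → IN Λ
#6 (-5,3): internal coord -5 + (3)·λ' = -6.85410; -6.85410 ∉ [-0.5, 0.3) → out
#7 (-5,-9): internal coord -5 + (-9)·λ' = +0.56231; +0.56231 ∉ [-0.5, 0.3) → out

4, 5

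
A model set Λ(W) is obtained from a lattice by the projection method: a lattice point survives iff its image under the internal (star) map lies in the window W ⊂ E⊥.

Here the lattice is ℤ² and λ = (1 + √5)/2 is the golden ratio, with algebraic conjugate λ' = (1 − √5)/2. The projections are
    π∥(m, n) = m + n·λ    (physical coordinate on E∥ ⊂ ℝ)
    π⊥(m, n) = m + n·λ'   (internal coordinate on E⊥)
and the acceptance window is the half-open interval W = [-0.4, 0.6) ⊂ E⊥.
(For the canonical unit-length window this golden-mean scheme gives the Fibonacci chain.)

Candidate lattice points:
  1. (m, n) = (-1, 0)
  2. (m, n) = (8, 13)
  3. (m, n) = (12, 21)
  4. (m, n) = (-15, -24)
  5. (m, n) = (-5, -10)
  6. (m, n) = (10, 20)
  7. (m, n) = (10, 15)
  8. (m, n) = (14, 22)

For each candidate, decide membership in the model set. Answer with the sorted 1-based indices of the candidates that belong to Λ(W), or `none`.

Numerically λ ≈ 1.61803 and λ' = −1/λ ≈ -0.61803.
#1 (-1,0): internal coord -1 + (0)·λ' = -1.00000; -1.00000 ∉ [-0.4, 0.6) → out
#2 (8,13): internal coord 8 + (13)·λ' = -0.03444; -0.03444 ∈ [-0.4, 0.6) → IN Λ
#3 (12,21): internal coord 12 + (21)·λ' = -0.97871; -0.97871 ∉ [-0.4, 0.6) → out
#4 (-15,-24): internal coord -15 + (-24)·λ' = -0.16718; -0.16718 ∈ [-0.4, 0.6) → IN Λ
#5 (-5,-10): internal coord -5 + (-10)·λ' = +1.18034; +1.18034 ∉ [-0.4, 0.6) → out
#6 (10,20): internal coord 10 + (20)·λ' = -2.36068; -2.36068 ∉ [-0.4, 0.6) → out
#7 (10,15): internal coord 10 + (15)·λ' = +0.72949; +0.72949 ∉ [-0.4, 0.6) → out
#8 (14,22): internal coord 14 + (22)·λ' = +0.40325; +0.40325 ∈ [-0.4, 0.6) → IN Λ

2, 4, 8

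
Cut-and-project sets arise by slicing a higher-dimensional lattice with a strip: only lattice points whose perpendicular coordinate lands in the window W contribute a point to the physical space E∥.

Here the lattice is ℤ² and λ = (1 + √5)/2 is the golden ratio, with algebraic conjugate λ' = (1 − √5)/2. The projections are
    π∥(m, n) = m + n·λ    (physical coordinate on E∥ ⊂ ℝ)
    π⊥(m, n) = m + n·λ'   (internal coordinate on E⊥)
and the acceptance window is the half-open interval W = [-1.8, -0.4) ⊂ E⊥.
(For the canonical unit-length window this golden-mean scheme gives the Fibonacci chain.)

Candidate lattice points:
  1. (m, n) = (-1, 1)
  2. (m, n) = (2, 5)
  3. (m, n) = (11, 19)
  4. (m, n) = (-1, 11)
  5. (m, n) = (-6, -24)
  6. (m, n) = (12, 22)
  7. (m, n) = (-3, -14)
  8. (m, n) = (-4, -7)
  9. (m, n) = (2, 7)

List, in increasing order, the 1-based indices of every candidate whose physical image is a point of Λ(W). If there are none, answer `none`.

1, 2, 3, 6

Numerically λ ≈ 1.618034 and λ' = −1/λ ≈ -0.618034.
candidate 1: (m,n)=(-1,1) → π∥ = -1+1·λ ≈ 0.618034, π⊥ = -1+1·λ' ≈ -1.618034 ∈ [-1.8, -0.4) ⇒ IN Λ
candidate 2: (m,n)=(2,5) → π∥ = 2+5·λ ≈ 10.090170, π⊥ = 2+5·λ' ≈ -1.090170 ∈ [-1.8, -0.4) ⇒ IN Λ
candidate 3: (m,n)=(11,19) → π∥ = 11+19·λ ≈ 41.742646, π⊥ = 11+19·λ' ≈ -0.742646 ∈ [-1.8, -0.4) ⇒ IN Λ
candidate 4: (m,n)=(-1,11) → π∥ = -1+11·λ ≈ 16.798374, π⊥ = -1+11·λ' ≈ -7.798374 ∉ [-1.8, -0.4) ⇒ out
candidate 5: (m,n)=(-6,-24) → π∥ = -6-24·λ ≈ -44.832816, π⊥ = -6-24·λ' ≈ 8.832816 ∉ [-1.8, -0.4) ⇒ out
candidate 6: (m,n)=(12,22) → π∥ = 12+22·λ ≈ 47.596748, π⊥ = 12+22·λ' ≈ -1.596748 ∈ [-1.8, -0.4) ⇒ IN Λ
candidate 7: (m,n)=(-3,-14) → π∥ = -3-14·λ ≈ -25.652476, π⊥ = -3-14·λ' ≈ 5.652476 ∉ [-1.8, -0.4) ⇒ out
candidate 8: (m,n)=(-4,-7) → π∥ = -4-7·λ ≈ -15.326238, π⊥ = -4-7·λ' ≈ 0.326238 ∉ [-1.8, -0.4) ⇒ out
candidate 9: (m,n)=(2,7) → π∥ = 2+7·λ ≈ 13.326238, π⊥ = 2+7·λ' ≈ -2.326238 ∉ [-1.8, -0.4) ⇒ out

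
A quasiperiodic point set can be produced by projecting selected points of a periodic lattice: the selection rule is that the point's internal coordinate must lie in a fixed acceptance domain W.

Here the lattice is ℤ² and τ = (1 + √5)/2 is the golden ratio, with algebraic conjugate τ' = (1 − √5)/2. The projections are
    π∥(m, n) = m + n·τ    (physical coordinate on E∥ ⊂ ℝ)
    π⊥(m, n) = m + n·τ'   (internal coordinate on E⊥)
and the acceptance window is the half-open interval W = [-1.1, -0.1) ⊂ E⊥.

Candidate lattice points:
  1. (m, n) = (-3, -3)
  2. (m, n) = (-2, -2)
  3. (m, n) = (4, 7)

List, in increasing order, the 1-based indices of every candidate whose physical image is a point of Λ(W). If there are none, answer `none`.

Compute τ' = (1−√5)/2 = -0.61803, so π⊥(m,n) = m -0.61803·n.
candidate 1: (m,n)=(-3,-3) → π∥ = -3-3·τ ≈ -7.85410, π⊥ = -3-3·τ' ≈ -1.14590 ∉ [-1.1, -0.1) ⇒ out
candidate 2: (m,n)=(-2,-2) → π∥ = -2-2·τ ≈ -5.23607, π⊥ = -2-2·τ' ≈ -0.76393 ∈ [-1.1, -0.1) ⇒ IN Λ
candidate 3: (m,n)=(4,7) → π∥ = 4+7·τ ≈ 15.32624, π⊥ = 4+7·τ' ≈ -0.32624 ∈ [-1.1, -0.1) ⇒ IN Λ

2, 3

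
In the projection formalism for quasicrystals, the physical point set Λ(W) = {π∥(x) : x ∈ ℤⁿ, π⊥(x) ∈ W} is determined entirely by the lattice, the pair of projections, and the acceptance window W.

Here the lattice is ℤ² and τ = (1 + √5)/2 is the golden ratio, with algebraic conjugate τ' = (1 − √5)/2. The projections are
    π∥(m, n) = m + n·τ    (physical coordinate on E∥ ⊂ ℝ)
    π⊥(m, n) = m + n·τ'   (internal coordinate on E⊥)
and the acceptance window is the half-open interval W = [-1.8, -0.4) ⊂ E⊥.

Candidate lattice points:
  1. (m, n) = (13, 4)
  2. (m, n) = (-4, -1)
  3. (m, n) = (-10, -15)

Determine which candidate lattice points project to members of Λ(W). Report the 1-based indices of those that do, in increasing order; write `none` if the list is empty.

3

Compute τ' = (1−√5)/2 = -0.6180, so π⊥(m,n) = m -0.6180·n.
#1 (13,4): internal coord 13 + (4)·τ' = +10.5279; +10.5279 ∉ [-1.8, -0.4) → out
#2 (-4,-1): internal coord -4 + (-1)·τ' = -3.3820; -3.3820 ∉ [-1.8, -0.4) → out
#3 (-10,-15): internal coord -10 + (-15)·τ' = -0.7295; -0.7295 ∈ [-1.8, -0.4) → IN Λ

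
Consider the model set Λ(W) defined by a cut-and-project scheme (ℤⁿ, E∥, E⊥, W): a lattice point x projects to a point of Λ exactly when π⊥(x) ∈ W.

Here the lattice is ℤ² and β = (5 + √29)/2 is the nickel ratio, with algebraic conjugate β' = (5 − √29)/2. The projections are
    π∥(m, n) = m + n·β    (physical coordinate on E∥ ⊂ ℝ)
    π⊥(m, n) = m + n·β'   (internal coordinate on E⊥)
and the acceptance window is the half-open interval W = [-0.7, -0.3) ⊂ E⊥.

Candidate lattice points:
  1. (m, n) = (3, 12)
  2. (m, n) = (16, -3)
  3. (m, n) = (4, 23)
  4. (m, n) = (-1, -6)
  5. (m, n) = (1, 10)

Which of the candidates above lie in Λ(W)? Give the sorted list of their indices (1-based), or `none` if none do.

3

Numerically β ≈ 5.192582 and β' = −1/β ≈ -0.192582.
candidate 1: (m,n)=(3,12) → π∥ = 3+12·β ≈ 65.310989, π⊥ = 3+12·β' ≈ 0.689011 ∉ [-0.7, -0.3) ⇒ out
candidate 2: (m,n)=(16,-3) → π∥ = 16-3·β ≈ 0.422253, π⊥ = 16-3·β' ≈ 16.577747 ∉ [-0.7, -0.3) ⇒ out
candidate 3: (m,n)=(4,23) → π∥ = 4+23·β ≈ 123.429395, π⊥ = 4+23·β' ≈ -0.429395 ∈ [-0.7, -0.3) ⇒ IN Λ
candidate 4: (m,n)=(-1,-6) → π∥ = -1-6·β ≈ -32.155494, π⊥ = -1-6·β' ≈ 0.155494 ∉ [-0.7, -0.3) ⇒ out
candidate 5: (m,n)=(1,10) → π∥ = 1+10·β ≈ 52.925824, π⊥ = 1+10·β' ≈ -0.925824 ∉ [-0.7, -0.3) ⇒ out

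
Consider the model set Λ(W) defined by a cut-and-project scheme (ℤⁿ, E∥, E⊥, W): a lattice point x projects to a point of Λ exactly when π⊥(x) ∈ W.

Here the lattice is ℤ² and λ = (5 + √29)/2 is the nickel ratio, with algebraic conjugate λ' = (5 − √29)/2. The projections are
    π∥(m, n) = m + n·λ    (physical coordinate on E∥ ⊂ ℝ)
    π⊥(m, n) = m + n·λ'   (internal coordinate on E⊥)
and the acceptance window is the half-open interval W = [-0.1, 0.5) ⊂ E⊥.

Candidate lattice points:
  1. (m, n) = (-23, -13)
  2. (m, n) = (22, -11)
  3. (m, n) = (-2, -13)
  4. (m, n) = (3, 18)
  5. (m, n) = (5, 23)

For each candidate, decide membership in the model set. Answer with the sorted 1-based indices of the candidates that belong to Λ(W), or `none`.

none

λ' = (5−√29)/2 ≈ -0.19258.
#1 (-23,-13): internal coord -23 + (-13)·λ' = -20.49643; -20.49643 ∉ [-0.1, 0.5) → out
#2 (22,-11): internal coord 22 + (-11)·λ' = +24.11841; +24.11841 ∉ [-0.1, 0.5) → out
#3 (-2,-13): internal coord -2 + (-13)·λ' = +0.50357; +0.50357 ∉ [-0.1, 0.5) → out
#4 (3,18): internal coord 3 + (18)·λ' = -0.46648; -0.46648 ∉ [-0.1, 0.5) → out
#5 (5,23): internal coord 5 + (23)·λ' = +0.57060; +0.57060 ∉ [-0.1, 0.5) → out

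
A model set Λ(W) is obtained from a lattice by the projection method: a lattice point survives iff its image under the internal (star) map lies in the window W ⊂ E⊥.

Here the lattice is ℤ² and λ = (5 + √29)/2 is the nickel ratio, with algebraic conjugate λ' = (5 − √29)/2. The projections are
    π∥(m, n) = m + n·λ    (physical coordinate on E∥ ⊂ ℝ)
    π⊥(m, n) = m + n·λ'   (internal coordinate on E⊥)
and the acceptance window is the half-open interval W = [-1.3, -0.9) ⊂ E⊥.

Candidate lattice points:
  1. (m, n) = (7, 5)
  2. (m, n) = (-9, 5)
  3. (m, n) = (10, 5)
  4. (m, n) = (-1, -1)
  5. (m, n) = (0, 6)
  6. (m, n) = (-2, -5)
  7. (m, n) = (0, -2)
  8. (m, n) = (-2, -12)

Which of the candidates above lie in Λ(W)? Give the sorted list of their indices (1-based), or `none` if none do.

λ' = (5−√29)/2 ≈ -0.19258.
#1 (7,5): internal coord 7 + (5)·λ' = +6.03709; +6.03709 ∉ [-1.3, -0.9) → out
#2 (-9,5): internal coord -9 + (5)·λ' = -9.96291; -9.96291 ∉ [-1.3, -0.9) → out
#3 (10,5): internal coord 10 + (5)·λ' = +9.03709; +9.03709 ∉ [-1.3, -0.9) → out
#4 (-1,-1): internal coord -1 + (-1)·λ' = -0.80742; -0.80742 ∉ [-1.3, -0.9) → out
#5 (0,6): internal coord 0 + (6)·λ' = -1.15549; -1.15549 ∈ [-1.3, -0.9) → IN Λ
#6 (-2,-5): internal coord -2 + (-5)·λ' = -1.03709; -1.03709 ∈ [-1.3, -0.9) → IN Λ
#7 (0,-2): internal coord 0 + (-2)·λ' = +0.38516; +0.38516 ∉ [-1.3, -0.9) → out
#8 (-2,-12): internal coord -2 + (-12)·λ' = +0.31099; +0.31099 ∉ [-1.3, -0.9) → out

5, 6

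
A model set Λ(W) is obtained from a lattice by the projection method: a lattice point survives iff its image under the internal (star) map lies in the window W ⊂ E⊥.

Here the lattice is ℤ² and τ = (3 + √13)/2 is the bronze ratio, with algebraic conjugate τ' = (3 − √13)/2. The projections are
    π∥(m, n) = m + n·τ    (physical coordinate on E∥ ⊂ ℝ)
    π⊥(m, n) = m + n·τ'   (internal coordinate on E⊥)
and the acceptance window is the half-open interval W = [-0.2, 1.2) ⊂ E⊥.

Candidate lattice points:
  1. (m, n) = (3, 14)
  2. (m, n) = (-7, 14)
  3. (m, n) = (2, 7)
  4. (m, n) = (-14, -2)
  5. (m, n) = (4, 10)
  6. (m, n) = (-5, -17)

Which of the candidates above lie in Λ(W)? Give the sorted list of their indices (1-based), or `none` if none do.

3, 5, 6

τ' = (3−√13)/2 ≈ -0.302776.
#1 (3,14): internal coord 3 + (14)·τ' = -1.238859; -1.238859 ∉ [-0.2, 1.2) → out
#2 (-7,14): internal coord -7 + (14)·τ' = -11.238859; -11.238859 ∉ [-0.2, 1.2) → out
#3 (2,7): internal coord 2 + (7)·τ' = -0.119429; -0.119429 ∈ [-0.2, 1.2) → IN Λ
#4 (-14,-2): internal coord -14 + (-2)·τ' = -13.394449; -13.394449 ∉ [-0.2, 1.2) → out
#5 (4,10): internal coord 4 + (10)·τ' = +0.972244; +0.972244 ∈ [-0.2, 1.2) → IN Λ
#6 (-5,-17): internal coord -5 + (-17)·τ' = +0.147186; +0.147186 ∈ [-0.2, 1.2) → IN Λ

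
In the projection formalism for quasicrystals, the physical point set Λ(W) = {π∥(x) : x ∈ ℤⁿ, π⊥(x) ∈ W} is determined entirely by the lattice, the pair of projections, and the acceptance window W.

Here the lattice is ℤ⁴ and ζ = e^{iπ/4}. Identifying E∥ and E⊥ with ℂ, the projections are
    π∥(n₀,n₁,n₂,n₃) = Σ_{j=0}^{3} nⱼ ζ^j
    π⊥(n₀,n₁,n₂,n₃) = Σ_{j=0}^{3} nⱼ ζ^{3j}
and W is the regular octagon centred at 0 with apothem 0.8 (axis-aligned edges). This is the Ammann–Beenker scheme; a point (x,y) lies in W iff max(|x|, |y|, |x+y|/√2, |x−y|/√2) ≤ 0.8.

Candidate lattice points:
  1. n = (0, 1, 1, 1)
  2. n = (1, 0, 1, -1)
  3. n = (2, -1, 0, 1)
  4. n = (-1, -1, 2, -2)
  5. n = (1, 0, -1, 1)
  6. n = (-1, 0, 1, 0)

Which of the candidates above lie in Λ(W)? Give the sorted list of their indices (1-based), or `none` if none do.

Internal map: ζ^{3j} for j=0..3 gives (1,0), (−√2/2,√2/2), (0,−1), (√2/2,√2/2).
candidate 1: n = (0, 1, 1, 1) → π⊥ ≈ (+0.000000, +0.414214); max(|x|,|y|,|x±y|/√2) = 0.414214 ≤ 0.8 ⇒ ∈ W
candidate 2: n = (1, 0, 1, -1) → π⊥ ≈ (+0.292893, -1.707107); max(|x|,|y|,|x±y|/√2) = 1.707107 > 0.8 ⇒ ∉ W
candidate 3: n = (2, -1, 0, 1) → π⊥ ≈ (+3.414214, +0.000000); max(|x|,|y|,|x±y|/√2) = 3.414214 > 0.8 ⇒ ∉ W
candidate 4: n = (-1, -1, 2, -2) → π⊥ ≈ (-1.707107, -4.121320); max(|x|,|y|,|x±y|/√2) = 4.121320 > 0.8 ⇒ ∉ W
candidate 5: n = (1, 0, -1, 1) → π⊥ ≈ (+1.707107, +1.707107); max(|x|,|y|,|x±y|/√2) = 2.414214 > 0.8 ⇒ ∉ W
candidate 6: n = (-1, 0, 1, 0) → π⊥ ≈ (-1.000000, -1.000000); max(|x|,|y|,|x±y|/√2) = 1.414214 > 0.8 ⇒ ∉ W

1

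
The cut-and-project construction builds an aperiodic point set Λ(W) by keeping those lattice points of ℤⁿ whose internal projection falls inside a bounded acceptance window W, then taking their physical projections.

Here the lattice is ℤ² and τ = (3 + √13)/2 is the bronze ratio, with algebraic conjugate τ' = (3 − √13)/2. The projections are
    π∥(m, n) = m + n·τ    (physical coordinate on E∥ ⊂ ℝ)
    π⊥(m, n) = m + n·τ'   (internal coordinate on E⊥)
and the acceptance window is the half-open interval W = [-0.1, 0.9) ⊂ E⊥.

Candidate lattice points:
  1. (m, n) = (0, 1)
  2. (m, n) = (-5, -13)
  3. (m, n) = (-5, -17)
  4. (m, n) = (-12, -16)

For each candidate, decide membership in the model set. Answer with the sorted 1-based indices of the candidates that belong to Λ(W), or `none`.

Compute τ' = (3−√13)/2 = -0.30278, so π⊥(m,n) = m -0.30278·n.
candidate 1: (m,n)=(0,1) → π∥ = 0+1·τ ≈ 3.30278, π⊥ = 0+1·τ' ≈ -0.30278 ∉ [-0.1, 0.9) ⇒ out
candidate 2: (m,n)=(-5,-13) → π∥ = -5-13·τ ≈ -47.93608, π⊥ = -5-13·τ' ≈ -1.06392 ∉ [-0.1, 0.9) ⇒ out
candidate 3: (m,n)=(-5,-17) → π∥ = -5-17·τ ≈ -61.14719, π⊥ = -5-17·τ' ≈ 0.14719 ∈ [-0.1, 0.9) ⇒ IN Λ
candidate 4: (m,n)=(-12,-16) → π∥ = -12-16·τ ≈ -64.84441, π⊥ = -12-16·τ' ≈ -7.15559 ∉ [-0.1, 0.9) ⇒ out

3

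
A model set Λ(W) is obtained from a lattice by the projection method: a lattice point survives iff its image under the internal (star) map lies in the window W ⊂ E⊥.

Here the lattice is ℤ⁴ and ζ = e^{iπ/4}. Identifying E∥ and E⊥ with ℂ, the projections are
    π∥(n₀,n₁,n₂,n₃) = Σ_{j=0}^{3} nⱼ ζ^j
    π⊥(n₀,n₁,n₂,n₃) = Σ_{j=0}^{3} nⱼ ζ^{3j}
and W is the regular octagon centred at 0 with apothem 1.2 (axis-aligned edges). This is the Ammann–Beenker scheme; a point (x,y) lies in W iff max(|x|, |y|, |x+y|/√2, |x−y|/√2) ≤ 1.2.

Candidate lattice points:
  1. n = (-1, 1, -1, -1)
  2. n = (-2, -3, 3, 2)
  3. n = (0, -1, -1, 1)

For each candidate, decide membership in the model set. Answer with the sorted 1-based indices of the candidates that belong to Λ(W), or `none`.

With ζ = e^{iπ/4} the internal vectors are ζ^0,ζ^3,ζ^6,ζ^9.
candidate 1: n = (-1, 1, -1, -1) → π⊥ ≈ (-2.41421, +1.00000); max(|x|,|y|,|x±y|/√2) = 2.41421 > 1.2 ⇒ ∉ W
candidate 2: n = (-2, -3, 3, 2) → π⊥ ≈ (+1.53553, -3.70711); max(|x|,|y|,|x±y|/√2) = 3.70711 > 1.2 ⇒ ∉ W
candidate 3: n = (0, -1, -1, 1) → π⊥ ≈ (+1.41421, +1.00000); max(|x|,|y|,|x±y|/√2) = 1.70711 > 1.2 ⇒ ∉ W

none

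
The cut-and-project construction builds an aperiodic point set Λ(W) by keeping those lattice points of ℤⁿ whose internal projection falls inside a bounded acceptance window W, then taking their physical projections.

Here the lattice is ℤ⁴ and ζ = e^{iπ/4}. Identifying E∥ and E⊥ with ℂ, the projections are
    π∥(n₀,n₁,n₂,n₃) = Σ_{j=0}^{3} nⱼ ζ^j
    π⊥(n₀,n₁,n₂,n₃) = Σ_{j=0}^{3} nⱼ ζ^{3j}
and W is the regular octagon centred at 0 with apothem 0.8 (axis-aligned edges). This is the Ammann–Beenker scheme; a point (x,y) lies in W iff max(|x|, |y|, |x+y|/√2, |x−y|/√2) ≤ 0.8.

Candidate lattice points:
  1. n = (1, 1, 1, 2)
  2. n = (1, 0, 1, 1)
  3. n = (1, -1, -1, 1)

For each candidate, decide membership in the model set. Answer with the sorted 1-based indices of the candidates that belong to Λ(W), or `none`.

π⊥(n) = n₀ + n₁ζ³ + n₂ζ⁶ + n₃ζ⁹ where ζ = e^{iπ/4}.
candidate 1: n = (1, 1, 1, 2) → π⊥ ≈ (+1.707107, +1.121320); max(|x|,|y|,|x±y|/√2) = 2.000000 > 0.8 ⇒ ∉ W
candidate 2: n = (1, 0, 1, 1) → π⊥ ≈ (+1.707107, -0.292893); max(|x|,|y|,|x±y|/√2) = 1.707107 > 0.8 ⇒ ∉ W
candidate 3: n = (1, -1, -1, 1) → π⊥ ≈ (+2.414214, +1.000000); max(|x|,|y|,|x±y|/√2) = 2.414214 > 0.8 ⇒ ∉ W

none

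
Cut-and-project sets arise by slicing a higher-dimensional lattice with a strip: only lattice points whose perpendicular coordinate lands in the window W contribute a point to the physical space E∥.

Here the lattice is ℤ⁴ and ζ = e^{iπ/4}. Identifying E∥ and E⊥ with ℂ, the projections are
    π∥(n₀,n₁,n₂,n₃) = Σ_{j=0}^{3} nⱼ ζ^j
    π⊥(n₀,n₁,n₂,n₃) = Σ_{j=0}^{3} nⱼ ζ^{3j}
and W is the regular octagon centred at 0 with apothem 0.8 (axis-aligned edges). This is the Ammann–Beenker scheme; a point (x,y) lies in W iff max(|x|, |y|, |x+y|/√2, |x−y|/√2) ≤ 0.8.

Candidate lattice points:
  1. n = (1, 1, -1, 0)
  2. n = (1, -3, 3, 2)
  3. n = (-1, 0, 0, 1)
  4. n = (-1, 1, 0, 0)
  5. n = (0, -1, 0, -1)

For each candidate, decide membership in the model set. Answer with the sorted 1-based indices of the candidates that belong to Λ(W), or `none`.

3

Internal map: ζ^{3j} for j=0..3 gives (1,0), (−√2/2,√2/2), (0,−1), (√2/2,√2/2).
candidate 1: n = (1, 1, -1, 0) → π⊥ ≈ (+0.292893, +1.707107); max(|x|,|y|,|x±y|/√2) = 1.707107 > 0.8 ⇒ ∉ W
candidate 2: n = (1, -3, 3, 2) → π⊥ ≈ (+4.535534, -3.707107); max(|x|,|y|,|x±y|/√2) = 5.828427 > 0.8 ⇒ ∉ W
candidate 3: n = (-1, 0, 0, 1) → π⊥ ≈ (-0.292893, +0.707107); max(|x|,|y|,|x±y|/√2) = 0.707107 ≤ 0.8 ⇒ ∈ W
candidate 4: n = (-1, 1, 0, 0) → π⊥ ≈ (-1.707107, +0.707107); max(|x|,|y|,|x±y|/√2) = 1.707107 > 0.8 ⇒ ∉ W
candidate 5: n = (0, -1, 0, -1) → π⊥ ≈ (+0.000000, -1.414214); max(|x|,|y|,|x±y|/√2) = 1.414214 > 0.8 ⇒ ∉ W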